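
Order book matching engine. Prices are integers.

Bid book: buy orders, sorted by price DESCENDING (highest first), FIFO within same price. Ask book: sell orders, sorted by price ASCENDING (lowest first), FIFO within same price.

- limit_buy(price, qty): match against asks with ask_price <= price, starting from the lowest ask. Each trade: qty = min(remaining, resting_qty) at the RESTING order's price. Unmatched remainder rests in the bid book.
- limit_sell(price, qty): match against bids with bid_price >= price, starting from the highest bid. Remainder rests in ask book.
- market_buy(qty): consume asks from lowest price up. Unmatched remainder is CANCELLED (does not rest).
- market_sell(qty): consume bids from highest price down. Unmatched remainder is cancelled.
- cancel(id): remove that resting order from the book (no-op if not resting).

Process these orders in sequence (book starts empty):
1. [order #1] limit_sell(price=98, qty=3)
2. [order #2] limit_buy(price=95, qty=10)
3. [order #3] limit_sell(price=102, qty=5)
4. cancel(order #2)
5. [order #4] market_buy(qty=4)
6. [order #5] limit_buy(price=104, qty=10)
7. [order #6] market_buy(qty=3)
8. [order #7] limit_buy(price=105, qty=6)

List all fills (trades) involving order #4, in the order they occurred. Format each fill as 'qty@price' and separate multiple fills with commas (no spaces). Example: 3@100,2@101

Answer: 3@98,1@102

Derivation:
After op 1 [order #1] limit_sell(price=98, qty=3): fills=none; bids=[-] asks=[#1:3@98]
After op 2 [order #2] limit_buy(price=95, qty=10): fills=none; bids=[#2:10@95] asks=[#1:3@98]
After op 3 [order #3] limit_sell(price=102, qty=5): fills=none; bids=[#2:10@95] asks=[#1:3@98 #3:5@102]
After op 4 cancel(order #2): fills=none; bids=[-] asks=[#1:3@98 #3:5@102]
After op 5 [order #4] market_buy(qty=4): fills=#4x#1:3@98 #4x#3:1@102; bids=[-] asks=[#3:4@102]
After op 6 [order #5] limit_buy(price=104, qty=10): fills=#5x#3:4@102; bids=[#5:6@104] asks=[-]
After op 7 [order #6] market_buy(qty=3): fills=none; bids=[#5:6@104] asks=[-]
After op 8 [order #7] limit_buy(price=105, qty=6): fills=none; bids=[#7:6@105 #5:6@104] asks=[-]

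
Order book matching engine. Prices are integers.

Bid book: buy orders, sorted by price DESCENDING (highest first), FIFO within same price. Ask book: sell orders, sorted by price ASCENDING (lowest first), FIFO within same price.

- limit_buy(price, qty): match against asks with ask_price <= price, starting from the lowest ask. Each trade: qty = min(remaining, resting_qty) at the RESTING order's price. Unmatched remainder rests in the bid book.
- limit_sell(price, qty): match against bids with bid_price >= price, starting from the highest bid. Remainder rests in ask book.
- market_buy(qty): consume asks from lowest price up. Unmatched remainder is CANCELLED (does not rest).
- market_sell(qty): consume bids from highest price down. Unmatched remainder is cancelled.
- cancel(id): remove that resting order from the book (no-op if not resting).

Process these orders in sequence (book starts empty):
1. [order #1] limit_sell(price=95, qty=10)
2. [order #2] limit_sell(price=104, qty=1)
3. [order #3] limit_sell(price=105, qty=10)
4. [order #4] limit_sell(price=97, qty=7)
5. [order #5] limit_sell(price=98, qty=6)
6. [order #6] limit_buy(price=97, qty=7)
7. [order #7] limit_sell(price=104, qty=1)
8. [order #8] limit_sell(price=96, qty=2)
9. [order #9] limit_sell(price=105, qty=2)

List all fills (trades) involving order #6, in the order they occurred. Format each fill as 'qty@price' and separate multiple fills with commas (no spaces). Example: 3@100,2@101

After op 1 [order #1] limit_sell(price=95, qty=10): fills=none; bids=[-] asks=[#1:10@95]
After op 2 [order #2] limit_sell(price=104, qty=1): fills=none; bids=[-] asks=[#1:10@95 #2:1@104]
After op 3 [order #3] limit_sell(price=105, qty=10): fills=none; bids=[-] asks=[#1:10@95 #2:1@104 #3:10@105]
After op 4 [order #4] limit_sell(price=97, qty=7): fills=none; bids=[-] asks=[#1:10@95 #4:7@97 #2:1@104 #3:10@105]
After op 5 [order #5] limit_sell(price=98, qty=6): fills=none; bids=[-] asks=[#1:10@95 #4:7@97 #5:6@98 #2:1@104 #3:10@105]
After op 6 [order #6] limit_buy(price=97, qty=7): fills=#6x#1:7@95; bids=[-] asks=[#1:3@95 #4:7@97 #5:6@98 #2:1@104 #3:10@105]
After op 7 [order #7] limit_sell(price=104, qty=1): fills=none; bids=[-] asks=[#1:3@95 #4:7@97 #5:6@98 #2:1@104 #7:1@104 #3:10@105]
After op 8 [order #8] limit_sell(price=96, qty=2): fills=none; bids=[-] asks=[#1:3@95 #8:2@96 #4:7@97 #5:6@98 #2:1@104 #7:1@104 #3:10@105]
After op 9 [order #9] limit_sell(price=105, qty=2): fills=none; bids=[-] asks=[#1:3@95 #8:2@96 #4:7@97 #5:6@98 #2:1@104 #7:1@104 #3:10@105 #9:2@105]

Answer: 7@95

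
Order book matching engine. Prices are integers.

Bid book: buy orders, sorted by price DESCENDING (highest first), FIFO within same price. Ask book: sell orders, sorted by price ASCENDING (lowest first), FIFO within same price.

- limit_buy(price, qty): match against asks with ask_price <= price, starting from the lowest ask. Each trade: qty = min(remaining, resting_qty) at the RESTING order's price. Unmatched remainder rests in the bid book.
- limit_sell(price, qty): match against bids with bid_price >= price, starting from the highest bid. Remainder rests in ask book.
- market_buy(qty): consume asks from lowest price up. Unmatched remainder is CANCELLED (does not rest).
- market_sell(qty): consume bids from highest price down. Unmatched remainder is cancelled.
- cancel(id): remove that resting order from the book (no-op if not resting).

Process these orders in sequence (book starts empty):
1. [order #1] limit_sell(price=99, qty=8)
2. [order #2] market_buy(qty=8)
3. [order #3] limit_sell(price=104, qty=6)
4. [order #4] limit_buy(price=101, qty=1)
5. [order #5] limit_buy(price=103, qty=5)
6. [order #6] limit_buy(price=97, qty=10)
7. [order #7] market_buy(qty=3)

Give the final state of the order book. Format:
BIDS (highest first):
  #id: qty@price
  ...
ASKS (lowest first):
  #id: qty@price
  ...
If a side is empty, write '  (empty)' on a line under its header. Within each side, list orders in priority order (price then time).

Answer: BIDS (highest first):
  #5: 5@103
  #4: 1@101
  #6: 10@97
ASKS (lowest first):
  #3: 3@104

Derivation:
After op 1 [order #1] limit_sell(price=99, qty=8): fills=none; bids=[-] asks=[#1:8@99]
After op 2 [order #2] market_buy(qty=8): fills=#2x#1:8@99; bids=[-] asks=[-]
After op 3 [order #3] limit_sell(price=104, qty=6): fills=none; bids=[-] asks=[#3:6@104]
After op 4 [order #4] limit_buy(price=101, qty=1): fills=none; bids=[#4:1@101] asks=[#3:6@104]
After op 5 [order #5] limit_buy(price=103, qty=5): fills=none; bids=[#5:5@103 #4:1@101] asks=[#3:6@104]
After op 6 [order #6] limit_buy(price=97, qty=10): fills=none; bids=[#5:5@103 #4:1@101 #6:10@97] asks=[#3:6@104]
After op 7 [order #7] market_buy(qty=3): fills=#7x#3:3@104; bids=[#5:5@103 #4:1@101 #6:10@97] asks=[#3:3@104]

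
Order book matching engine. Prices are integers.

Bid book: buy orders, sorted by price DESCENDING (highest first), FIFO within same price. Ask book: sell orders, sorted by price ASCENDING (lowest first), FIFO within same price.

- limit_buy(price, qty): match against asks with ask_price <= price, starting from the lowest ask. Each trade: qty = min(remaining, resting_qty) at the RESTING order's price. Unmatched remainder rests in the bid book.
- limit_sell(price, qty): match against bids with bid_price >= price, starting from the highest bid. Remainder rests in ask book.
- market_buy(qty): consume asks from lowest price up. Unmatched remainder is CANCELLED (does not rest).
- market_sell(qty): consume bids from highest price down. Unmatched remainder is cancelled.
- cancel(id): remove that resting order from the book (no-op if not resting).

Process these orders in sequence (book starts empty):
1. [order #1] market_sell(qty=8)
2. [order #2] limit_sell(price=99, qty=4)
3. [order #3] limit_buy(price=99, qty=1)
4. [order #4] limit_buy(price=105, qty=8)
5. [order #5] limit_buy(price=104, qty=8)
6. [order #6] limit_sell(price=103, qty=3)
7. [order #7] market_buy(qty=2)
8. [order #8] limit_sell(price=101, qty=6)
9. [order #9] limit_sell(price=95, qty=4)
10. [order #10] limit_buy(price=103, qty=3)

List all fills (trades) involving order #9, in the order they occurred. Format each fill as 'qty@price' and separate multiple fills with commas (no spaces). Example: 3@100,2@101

Answer: 4@104

Derivation:
After op 1 [order #1] market_sell(qty=8): fills=none; bids=[-] asks=[-]
After op 2 [order #2] limit_sell(price=99, qty=4): fills=none; bids=[-] asks=[#2:4@99]
After op 3 [order #3] limit_buy(price=99, qty=1): fills=#3x#2:1@99; bids=[-] asks=[#2:3@99]
After op 4 [order #4] limit_buy(price=105, qty=8): fills=#4x#2:3@99; bids=[#4:5@105] asks=[-]
After op 5 [order #5] limit_buy(price=104, qty=8): fills=none; bids=[#4:5@105 #5:8@104] asks=[-]
After op 6 [order #6] limit_sell(price=103, qty=3): fills=#4x#6:3@105; bids=[#4:2@105 #5:8@104] asks=[-]
After op 7 [order #7] market_buy(qty=2): fills=none; bids=[#4:2@105 #5:8@104] asks=[-]
After op 8 [order #8] limit_sell(price=101, qty=6): fills=#4x#8:2@105 #5x#8:4@104; bids=[#5:4@104] asks=[-]
After op 9 [order #9] limit_sell(price=95, qty=4): fills=#5x#9:4@104; bids=[-] asks=[-]
After op 10 [order #10] limit_buy(price=103, qty=3): fills=none; bids=[#10:3@103] asks=[-]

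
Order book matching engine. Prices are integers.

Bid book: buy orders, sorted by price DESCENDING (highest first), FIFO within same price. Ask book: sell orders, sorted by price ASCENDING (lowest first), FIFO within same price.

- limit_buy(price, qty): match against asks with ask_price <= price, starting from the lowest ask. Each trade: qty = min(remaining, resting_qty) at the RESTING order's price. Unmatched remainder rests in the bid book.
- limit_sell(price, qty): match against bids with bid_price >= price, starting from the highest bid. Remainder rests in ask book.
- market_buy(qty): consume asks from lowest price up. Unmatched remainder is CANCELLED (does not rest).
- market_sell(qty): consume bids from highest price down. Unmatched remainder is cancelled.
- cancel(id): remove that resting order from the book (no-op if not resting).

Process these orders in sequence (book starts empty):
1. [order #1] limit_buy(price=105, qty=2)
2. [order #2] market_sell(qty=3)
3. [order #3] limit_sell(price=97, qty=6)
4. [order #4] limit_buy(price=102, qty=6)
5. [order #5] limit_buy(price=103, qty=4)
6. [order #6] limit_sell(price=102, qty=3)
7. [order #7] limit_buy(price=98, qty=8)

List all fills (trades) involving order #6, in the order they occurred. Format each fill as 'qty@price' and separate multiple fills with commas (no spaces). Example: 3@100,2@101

Answer: 3@103

Derivation:
After op 1 [order #1] limit_buy(price=105, qty=2): fills=none; bids=[#1:2@105] asks=[-]
After op 2 [order #2] market_sell(qty=3): fills=#1x#2:2@105; bids=[-] asks=[-]
After op 3 [order #3] limit_sell(price=97, qty=6): fills=none; bids=[-] asks=[#3:6@97]
After op 4 [order #4] limit_buy(price=102, qty=6): fills=#4x#3:6@97; bids=[-] asks=[-]
After op 5 [order #5] limit_buy(price=103, qty=4): fills=none; bids=[#5:4@103] asks=[-]
After op 6 [order #6] limit_sell(price=102, qty=3): fills=#5x#6:3@103; bids=[#5:1@103] asks=[-]
After op 7 [order #7] limit_buy(price=98, qty=8): fills=none; bids=[#5:1@103 #7:8@98] asks=[-]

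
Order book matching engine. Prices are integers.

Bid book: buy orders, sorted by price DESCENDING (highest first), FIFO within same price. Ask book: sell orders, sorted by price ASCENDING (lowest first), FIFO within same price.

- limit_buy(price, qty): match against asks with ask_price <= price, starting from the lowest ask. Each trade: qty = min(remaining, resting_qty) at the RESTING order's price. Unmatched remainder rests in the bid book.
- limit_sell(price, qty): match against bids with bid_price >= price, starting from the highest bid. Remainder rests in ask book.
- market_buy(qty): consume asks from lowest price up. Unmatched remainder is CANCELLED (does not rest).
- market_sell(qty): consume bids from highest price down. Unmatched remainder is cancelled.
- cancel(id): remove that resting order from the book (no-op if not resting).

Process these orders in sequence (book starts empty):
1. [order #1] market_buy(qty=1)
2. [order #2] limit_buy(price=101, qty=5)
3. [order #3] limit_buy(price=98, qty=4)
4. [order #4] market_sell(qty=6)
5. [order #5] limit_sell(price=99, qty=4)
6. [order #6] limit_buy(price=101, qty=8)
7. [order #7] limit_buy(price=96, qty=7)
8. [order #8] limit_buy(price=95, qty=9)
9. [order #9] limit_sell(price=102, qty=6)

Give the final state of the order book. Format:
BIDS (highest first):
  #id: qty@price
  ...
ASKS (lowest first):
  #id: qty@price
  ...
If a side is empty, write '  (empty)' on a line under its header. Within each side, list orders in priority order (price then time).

After op 1 [order #1] market_buy(qty=1): fills=none; bids=[-] asks=[-]
After op 2 [order #2] limit_buy(price=101, qty=5): fills=none; bids=[#2:5@101] asks=[-]
After op 3 [order #3] limit_buy(price=98, qty=4): fills=none; bids=[#2:5@101 #3:4@98] asks=[-]
After op 4 [order #4] market_sell(qty=6): fills=#2x#4:5@101 #3x#4:1@98; bids=[#3:3@98] asks=[-]
After op 5 [order #5] limit_sell(price=99, qty=4): fills=none; bids=[#3:3@98] asks=[#5:4@99]
After op 6 [order #6] limit_buy(price=101, qty=8): fills=#6x#5:4@99; bids=[#6:4@101 #3:3@98] asks=[-]
After op 7 [order #7] limit_buy(price=96, qty=7): fills=none; bids=[#6:4@101 #3:3@98 #7:7@96] asks=[-]
After op 8 [order #8] limit_buy(price=95, qty=9): fills=none; bids=[#6:4@101 #3:3@98 #7:7@96 #8:9@95] asks=[-]
After op 9 [order #9] limit_sell(price=102, qty=6): fills=none; bids=[#6:4@101 #3:3@98 #7:7@96 #8:9@95] asks=[#9:6@102]

Answer: BIDS (highest first):
  #6: 4@101
  #3: 3@98
  #7: 7@96
  #8: 9@95
ASKS (lowest first):
  #9: 6@102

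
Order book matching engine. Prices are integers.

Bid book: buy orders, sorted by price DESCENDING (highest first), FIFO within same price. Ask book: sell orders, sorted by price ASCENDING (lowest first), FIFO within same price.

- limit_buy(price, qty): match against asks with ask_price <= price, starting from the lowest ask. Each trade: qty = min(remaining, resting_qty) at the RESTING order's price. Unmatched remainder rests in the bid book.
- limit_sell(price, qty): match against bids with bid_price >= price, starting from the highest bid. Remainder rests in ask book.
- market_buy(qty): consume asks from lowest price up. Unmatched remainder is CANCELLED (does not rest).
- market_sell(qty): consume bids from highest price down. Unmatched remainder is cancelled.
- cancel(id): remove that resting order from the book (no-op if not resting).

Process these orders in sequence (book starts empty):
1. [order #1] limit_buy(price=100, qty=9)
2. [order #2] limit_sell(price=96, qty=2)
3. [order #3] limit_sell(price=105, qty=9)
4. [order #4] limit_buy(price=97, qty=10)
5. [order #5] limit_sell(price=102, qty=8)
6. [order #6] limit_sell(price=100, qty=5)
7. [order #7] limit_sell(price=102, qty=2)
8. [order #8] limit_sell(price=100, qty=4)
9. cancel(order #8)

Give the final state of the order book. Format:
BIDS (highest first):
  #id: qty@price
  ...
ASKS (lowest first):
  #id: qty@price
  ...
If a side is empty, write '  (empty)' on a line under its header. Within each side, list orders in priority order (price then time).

Answer: BIDS (highest first):
  #4: 10@97
ASKS (lowest first):
  #5: 8@102
  #7: 2@102
  #3: 9@105

Derivation:
After op 1 [order #1] limit_buy(price=100, qty=9): fills=none; bids=[#1:9@100] asks=[-]
After op 2 [order #2] limit_sell(price=96, qty=2): fills=#1x#2:2@100; bids=[#1:7@100] asks=[-]
After op 3 [order #3] limit_sell(price=105, qty=9): fills=none; bids=[#1:7@100] asks=[#3:9@105]
After op 4 [order #4] limit_buy(price=97, qty=10): fills=none; bids=[#1:7@100 #4:10@97] asks=[#3:9@105]
After op 5 [order #5] limit_sell(price=102, qty=8): fills=none; bids=[#1:7@100 #4:10@97] asks=[#5:8@102 #3:9@105]
After op 6 [order #6] limit_sell(price=100, qty=5): fills=#1x#6:5@100; bids=[#1:2@100 #4:10@97] asks=[#5:8@102 #3:9@105]
After op 7 [order #7] limit_sell(price=102, qty=2): fills=none; bids=[#1:2@100 #4:10@97] asks=[#5:8@102 #7:2@102 #3:9@105]
After op 8 [order #8] limit_sell(price=100, qty=4): fills=#1x#8:2@100; bids=[#4:10@97] asks=[#8:2@100 #5:8@102 #7:2@102 #3:9@105]
After op 9 cancel(order #8): fills=none; bids=[#4:10@97] asks=[#5:8@102 #7:2@102 #3:9@105]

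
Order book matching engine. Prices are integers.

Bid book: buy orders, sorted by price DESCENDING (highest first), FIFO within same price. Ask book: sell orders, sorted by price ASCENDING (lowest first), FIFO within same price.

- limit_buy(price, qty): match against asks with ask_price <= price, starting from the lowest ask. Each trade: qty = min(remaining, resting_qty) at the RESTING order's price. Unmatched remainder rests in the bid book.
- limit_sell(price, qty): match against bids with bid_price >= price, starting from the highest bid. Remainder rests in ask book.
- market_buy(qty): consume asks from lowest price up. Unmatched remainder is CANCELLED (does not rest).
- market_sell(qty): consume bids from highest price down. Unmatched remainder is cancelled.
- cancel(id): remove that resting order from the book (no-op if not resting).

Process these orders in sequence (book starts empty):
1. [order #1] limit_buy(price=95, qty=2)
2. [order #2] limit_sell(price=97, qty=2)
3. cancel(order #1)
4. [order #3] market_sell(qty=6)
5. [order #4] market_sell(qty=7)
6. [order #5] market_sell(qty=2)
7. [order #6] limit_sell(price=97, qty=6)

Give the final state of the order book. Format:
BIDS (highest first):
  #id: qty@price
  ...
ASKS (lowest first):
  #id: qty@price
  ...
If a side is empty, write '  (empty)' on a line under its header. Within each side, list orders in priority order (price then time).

After op 1 [order #1] limit_buy(price=95, qty=2): fills=none; bids=[#1:2@95] asks=[-]
After op 2 [order #2] limit_sell(price=97, qty=2): fills=none; bids=[#1:2@95] asks=[#2:2@97]
After op 3 cancel(order #1): fills=none; bids=[-] asks=[#2:2@97]
After op 4 [order #3] market_sell(qty=6): fills=none; bids=[-] asks=[#2:2@97]
After op 5 [order #4] market_sell(qty=7): fills=none; bids=[-] asks=[#2:2@97]
After op 6 [order #5] market_sell(qty=2): fills=none; bids=[-] asks=[#2:2@97]
After op 7 [order #6] limit_sell(price=97, qty=6): fills=none; bids=[-] asks=[#2:2@97 #6:6@97]

Answer: BIDS (highest first):
  (empty)
ASKS (lowest first):
  #2: 2@97
  #6: 6@97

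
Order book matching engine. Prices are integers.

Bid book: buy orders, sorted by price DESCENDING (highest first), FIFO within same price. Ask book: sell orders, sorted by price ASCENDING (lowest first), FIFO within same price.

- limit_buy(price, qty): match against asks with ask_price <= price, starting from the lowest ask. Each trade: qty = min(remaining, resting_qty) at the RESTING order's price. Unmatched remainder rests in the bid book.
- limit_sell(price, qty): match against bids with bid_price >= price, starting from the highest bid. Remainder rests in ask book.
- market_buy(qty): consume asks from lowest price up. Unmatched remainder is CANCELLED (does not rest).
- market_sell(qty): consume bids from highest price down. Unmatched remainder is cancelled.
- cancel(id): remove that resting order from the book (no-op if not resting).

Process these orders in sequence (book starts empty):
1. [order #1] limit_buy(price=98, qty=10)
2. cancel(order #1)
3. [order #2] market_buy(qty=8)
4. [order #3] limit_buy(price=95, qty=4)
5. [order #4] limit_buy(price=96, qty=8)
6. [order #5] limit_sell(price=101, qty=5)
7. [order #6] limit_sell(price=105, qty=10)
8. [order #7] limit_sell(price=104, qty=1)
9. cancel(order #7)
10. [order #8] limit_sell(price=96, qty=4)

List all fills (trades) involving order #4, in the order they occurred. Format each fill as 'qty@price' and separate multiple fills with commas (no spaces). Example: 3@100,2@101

Answer: 4@96

Derivation:
After op 1 [order #1] limit_buy(price=98, qty=10): fills=none; bids=[#1:10@98] asks=[-]
After op 2 cancel(order #1): fills=none; bids=[-] asks=[-]
After op 3 [order #2] market_buy(qty=8): fills=none; bids=[-] asks=[-]
After op 4 [order #3] limit_buy(price=95, qty=4): fills=none; bids=[#3:4@95] asks=[-]
After op 5 [order #4] limit_buy(price=96, qty=8): fills=none; bids=[#4:8@96 #3:4@95] asks=[-]
After op 6 [order #5] limit_sell(price=101, qty=5): fills=none; bids=[#4:8@96 #3:4@95] asks=[#5:5@101]
After op 7 [order #6] limit_sell(price=105, qty=10): fills=none; bids=[#4:8@96 #3:4@95] asks=[#5:5@101 #6:10@105]
After op 8 [order #7] limit_sell(price=104, qty=1): fills=none; bids=[#4:8@96 #3:4@95] asks=[#5:5@101 #7:1@104 #6:10@105]
After op 9 cancel(order #7): fills=none; bids=[#4:8@96 #3:4@95] asks=[#5:5@101 #6:10@105]
After op 10 [order #8] limit_sell(price=96, qty=4): fills=#4x#8:4@96; bids=[#4:4@96 #3:4@95] asks=[#5:5@101 #6:10@105]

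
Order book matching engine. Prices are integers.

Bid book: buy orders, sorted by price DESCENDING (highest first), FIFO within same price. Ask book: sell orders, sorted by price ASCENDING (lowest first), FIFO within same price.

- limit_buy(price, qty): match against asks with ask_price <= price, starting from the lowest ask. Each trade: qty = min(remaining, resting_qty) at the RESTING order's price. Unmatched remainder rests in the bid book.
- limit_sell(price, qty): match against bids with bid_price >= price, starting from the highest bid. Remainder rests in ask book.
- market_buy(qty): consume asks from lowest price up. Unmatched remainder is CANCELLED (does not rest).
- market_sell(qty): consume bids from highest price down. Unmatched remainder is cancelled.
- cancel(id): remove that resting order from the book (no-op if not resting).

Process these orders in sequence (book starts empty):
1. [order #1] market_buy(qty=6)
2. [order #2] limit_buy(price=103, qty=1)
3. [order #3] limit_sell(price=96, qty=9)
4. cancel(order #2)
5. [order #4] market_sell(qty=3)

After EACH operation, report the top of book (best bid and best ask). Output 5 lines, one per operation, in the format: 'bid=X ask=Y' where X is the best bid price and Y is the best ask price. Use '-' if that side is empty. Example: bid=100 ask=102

After op 1 [order #1] market_buy(qty=6): fills=none; bids=[-] asks=[-]
After op 2 [order #2] limit_buy(price=103, qty=1): fills=none; bids=[#2:1@103] asks=[-]
After op 3 [order #3] limit_sell(price=96, qty=9): fills=#2x#3:1@103; bids=[-] asks=[#3:8@96]
After op 4 cancel(order #2): fills=none; bids=[-] asks=[#3:8@96]
After op 5 [order #4] market_sell(qty=3): fills=none; bids=[-] asks=[#3:8@96]

Answer: bid=- ask=-
bid=103 ask=-
bid=- ask=96
bid=- ask=96
bid=- ask=96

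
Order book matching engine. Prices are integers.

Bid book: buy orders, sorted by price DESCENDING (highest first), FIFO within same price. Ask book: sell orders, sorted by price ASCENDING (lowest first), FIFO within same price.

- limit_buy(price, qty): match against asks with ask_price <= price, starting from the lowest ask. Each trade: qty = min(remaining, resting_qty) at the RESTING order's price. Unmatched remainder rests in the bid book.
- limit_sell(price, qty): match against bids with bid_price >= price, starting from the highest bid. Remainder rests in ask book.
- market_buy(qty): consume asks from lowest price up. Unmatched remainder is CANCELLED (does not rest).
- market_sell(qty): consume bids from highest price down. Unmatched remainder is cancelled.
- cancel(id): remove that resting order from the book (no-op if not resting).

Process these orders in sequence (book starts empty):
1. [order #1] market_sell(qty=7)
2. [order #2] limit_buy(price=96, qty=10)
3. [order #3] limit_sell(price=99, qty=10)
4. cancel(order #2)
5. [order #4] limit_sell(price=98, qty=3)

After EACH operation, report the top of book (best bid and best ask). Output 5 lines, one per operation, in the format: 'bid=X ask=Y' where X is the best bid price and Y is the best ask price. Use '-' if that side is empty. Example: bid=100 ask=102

After op 1 [order #1] market_sell(qty=7): fills=none; bids=[-] asks=[-]
After op 2 [order #2] limit_buy(price=96, qty=10): fills=none; bids=[#2:10@96] asks=[-]
After op 3 [order #3] limit_sell(price=99, qty=10): fills=none; bids=[#2:10@96] asks=[#3:10@99]
After op 4 cancel(order #2): fills=none; bids=[-] asks=[#3:10@99]
After op 5 [order #4] limit_sell(price=98, qty=3): fills=none; bids=[-] asks=[#4:3@98 #3:10@99]

Answer: bid=- ask=-
bid=96 ask=-
bid=96 ask=99
bid=- ask=99
bid=- ask=98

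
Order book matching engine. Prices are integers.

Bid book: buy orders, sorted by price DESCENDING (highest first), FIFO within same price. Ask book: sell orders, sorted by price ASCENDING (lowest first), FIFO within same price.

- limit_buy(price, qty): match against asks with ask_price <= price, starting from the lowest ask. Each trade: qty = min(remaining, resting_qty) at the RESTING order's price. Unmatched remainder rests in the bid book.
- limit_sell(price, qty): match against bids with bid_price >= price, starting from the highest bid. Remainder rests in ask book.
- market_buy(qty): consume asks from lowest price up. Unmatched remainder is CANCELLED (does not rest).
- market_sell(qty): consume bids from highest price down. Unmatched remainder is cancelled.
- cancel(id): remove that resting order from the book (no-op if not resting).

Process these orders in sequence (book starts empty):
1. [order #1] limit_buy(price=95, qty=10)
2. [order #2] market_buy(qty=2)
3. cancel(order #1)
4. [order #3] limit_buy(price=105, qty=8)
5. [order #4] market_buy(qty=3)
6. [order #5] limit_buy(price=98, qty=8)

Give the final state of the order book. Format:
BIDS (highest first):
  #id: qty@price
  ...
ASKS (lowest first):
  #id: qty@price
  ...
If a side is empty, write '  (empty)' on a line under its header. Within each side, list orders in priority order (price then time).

Answer: BIDS (highest first):
  #3: 8@105
  #5: 8@98
ASKS (lowest first):
  (empty)

Derivation:
After op 1 [order #1] limit_buy(price=95, qty=10): fills=none; bids=[#1:10@95] asks=[-]
After op 2 [order #2] market_buy(qty=2): fills=none; bids=[#1:10@95] asks=[-]
After op 3 cancel(order #1): fills=none; bids=[-] asks=[-]
After op 4 [order #3] limit_buy(price=105, qty=8): fills=none; bids=[#3:8@105] asks=[-]
After op 5 [order #4] market_buy(qty=3): fills=none; bids=[#3:8@105] asks=[-]
After op 6 [order #5] limit_buy(price=98, qty=8): fills=none; bids=[#3:8@105 #5:8@98] asks=[-]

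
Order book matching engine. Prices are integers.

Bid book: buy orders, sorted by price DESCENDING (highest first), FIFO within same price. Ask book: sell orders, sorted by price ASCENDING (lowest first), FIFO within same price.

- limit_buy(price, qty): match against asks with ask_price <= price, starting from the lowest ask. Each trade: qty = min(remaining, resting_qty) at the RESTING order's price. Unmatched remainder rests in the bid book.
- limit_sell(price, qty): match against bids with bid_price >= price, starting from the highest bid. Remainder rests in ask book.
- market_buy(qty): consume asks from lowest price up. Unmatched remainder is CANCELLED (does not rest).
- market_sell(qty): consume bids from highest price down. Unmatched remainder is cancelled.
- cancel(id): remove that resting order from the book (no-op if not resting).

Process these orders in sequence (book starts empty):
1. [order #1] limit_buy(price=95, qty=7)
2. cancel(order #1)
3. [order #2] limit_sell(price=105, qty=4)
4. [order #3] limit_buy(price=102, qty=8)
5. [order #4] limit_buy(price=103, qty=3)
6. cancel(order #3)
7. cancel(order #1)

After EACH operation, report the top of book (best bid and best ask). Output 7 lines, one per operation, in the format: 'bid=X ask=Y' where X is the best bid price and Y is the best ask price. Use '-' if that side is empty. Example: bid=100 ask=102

After op 1 [order #1] limit_buy(price=95, qty=7): fills=none; bids=[#1:7@95] asks=[-]
After op 2 cancel(order #1): fills=none; bids=[-] asks=[-]
After op 3 [order #2] limit_sell(price=105, qty=4): fills=none; bids=[-] asks=[#2:4@105]
After op 4 [order #3] limit_buy(price=102, qty=8): fills=none; bids=[#3:8@102] asks=[#2:4@105]
After op 5 [order #4] limit_buy(price=103, qty=3): fills=none; bids=[#4:3@103 #3:8@102] asks=[#2:4@105]
After op 6 cancel(order #3): fills=none; bids=[#4:3@103] asks=[#2:4@105]
After op 7 cancel(order #1): fills=none; bids=[#4:3@103] asks=[#2:4@105]

Answer: bid=95 ask=-
bid=- ask=-
bid=- ask=105
bid=102 ask=105
bid=103 ask=105
bid=103 ask=105
bid=103 ask=105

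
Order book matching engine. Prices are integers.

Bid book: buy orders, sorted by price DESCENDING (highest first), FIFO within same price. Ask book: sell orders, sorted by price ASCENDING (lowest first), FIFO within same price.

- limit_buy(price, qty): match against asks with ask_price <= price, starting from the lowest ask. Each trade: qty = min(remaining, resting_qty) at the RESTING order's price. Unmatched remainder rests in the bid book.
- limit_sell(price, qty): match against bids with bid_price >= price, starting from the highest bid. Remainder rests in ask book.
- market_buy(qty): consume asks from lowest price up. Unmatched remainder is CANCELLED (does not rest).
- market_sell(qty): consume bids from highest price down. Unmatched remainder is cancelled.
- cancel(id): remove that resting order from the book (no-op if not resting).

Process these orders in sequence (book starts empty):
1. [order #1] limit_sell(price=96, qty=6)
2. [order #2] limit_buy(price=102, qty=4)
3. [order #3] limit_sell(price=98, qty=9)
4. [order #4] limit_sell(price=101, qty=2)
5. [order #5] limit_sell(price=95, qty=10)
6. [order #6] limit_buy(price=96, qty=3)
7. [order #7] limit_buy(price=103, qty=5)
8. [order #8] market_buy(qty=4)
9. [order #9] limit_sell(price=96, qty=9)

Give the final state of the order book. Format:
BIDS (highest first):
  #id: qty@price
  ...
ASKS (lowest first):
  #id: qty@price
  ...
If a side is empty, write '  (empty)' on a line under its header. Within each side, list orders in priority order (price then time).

Answer: BIDS (highest first):
  (empty)
ASKS (lowest first):
  #9: 9@96
  #3: 9@98
  #4: 2@101

Derivation:
After op 1 [order #1] limit_sell(price=96, qty=6): fills=none; bids=[-] asks=[#1:6@96]
After op 2 [order #2] limit_buy(price=102, qty=4): fills=#2x#1:4@96; bids=[-] asks=[#1:2@96]
After op 3 [order #3] limit_sell(price=98, qty=9): fills=none; bids=[-] asks=[#1:2@96 #3:9@98]
After op 4 [order #4] limit_sell(price=101, qty=2): fills=none; bids=[-] asks=[#1:2@96 #3:9@98 #4:2@101]
After op 5 [order #5] limit_sell(price=95, qty=10): fills=none; bids=[-] asks=[#5:10@95 #1:2@96 #3:9@98 #4:2@101]
After op 6 [order #6] limit_buy(price=96, qty=3): fills=#6x#5:3@95; bids=[-] asks=[#5:7@95 #1:2@96 #3:9@98 #4:2@101]
After op 7 [order #7] limit_buy(price=103, qty=5): fills=#7x#5:5@95; bids=[-] asks=[#5:2@95 #1:2@96 #3:9@98 #4:2@101]
After op 8 [order #8] market_buy(qty=4): fills=#8x#5:2@95 #8x#1:2@96; bids=[-] asks=[#3:9@98 #4:2@101]
After op 9 [order #9] limit_sell(price=96, qty=9): fills=none; bids=[-] asks=[#9:9@96 #3:9@98 #4:2@101]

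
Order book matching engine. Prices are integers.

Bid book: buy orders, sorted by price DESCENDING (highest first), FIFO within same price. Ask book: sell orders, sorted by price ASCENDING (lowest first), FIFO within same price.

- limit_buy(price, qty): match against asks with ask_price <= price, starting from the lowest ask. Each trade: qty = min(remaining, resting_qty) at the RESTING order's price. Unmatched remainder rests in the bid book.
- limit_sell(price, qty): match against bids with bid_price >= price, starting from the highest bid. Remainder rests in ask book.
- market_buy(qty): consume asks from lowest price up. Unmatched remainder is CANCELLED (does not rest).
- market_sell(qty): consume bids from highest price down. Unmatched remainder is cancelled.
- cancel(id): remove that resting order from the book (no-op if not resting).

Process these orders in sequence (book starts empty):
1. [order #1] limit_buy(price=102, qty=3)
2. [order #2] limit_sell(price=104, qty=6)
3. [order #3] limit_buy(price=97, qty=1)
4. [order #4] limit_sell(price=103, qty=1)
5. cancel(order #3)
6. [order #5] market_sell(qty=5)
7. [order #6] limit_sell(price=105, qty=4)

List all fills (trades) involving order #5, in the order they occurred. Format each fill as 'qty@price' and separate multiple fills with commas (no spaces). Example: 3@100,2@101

Answer: 3@102

Derivation:
After op 1 [order #1] limit_buy(price=102, qty=3): fills=none; bids=[#1:3@102] asks=[-]
After op 2 [order #2] limit_sell(price=104, qty=6): fills=none; bids=[#1:3@102] asks=[#2:6@104]
After op 3 [order #3] limit_buy(price=97, qty=1): fills=none; bids=[#1:3@102 #3:1@97] asks=[#2:6@104]
After op 4 [order #4] limit_sell(price=103, qty=1): fills=none; bids=[#1:3@102 #3:1@97] asks=[#4:1@103 #2:6@104]
After op 5 cancel(order #3): fills=none; bids=[#1:3@102] asks=[#4:1@103 #2:6@104]
After op 6 [order #5] market_sell(qty=5): fills=#1x#5:3@102; bids=[-] asks=[#4:1@103 #2:6@104]
After op 7 [order #6] limit_sell(price=105, qty=4): fills=none; bids=[-] asks=[#4:1@103 #2:6@104 #6:4@105]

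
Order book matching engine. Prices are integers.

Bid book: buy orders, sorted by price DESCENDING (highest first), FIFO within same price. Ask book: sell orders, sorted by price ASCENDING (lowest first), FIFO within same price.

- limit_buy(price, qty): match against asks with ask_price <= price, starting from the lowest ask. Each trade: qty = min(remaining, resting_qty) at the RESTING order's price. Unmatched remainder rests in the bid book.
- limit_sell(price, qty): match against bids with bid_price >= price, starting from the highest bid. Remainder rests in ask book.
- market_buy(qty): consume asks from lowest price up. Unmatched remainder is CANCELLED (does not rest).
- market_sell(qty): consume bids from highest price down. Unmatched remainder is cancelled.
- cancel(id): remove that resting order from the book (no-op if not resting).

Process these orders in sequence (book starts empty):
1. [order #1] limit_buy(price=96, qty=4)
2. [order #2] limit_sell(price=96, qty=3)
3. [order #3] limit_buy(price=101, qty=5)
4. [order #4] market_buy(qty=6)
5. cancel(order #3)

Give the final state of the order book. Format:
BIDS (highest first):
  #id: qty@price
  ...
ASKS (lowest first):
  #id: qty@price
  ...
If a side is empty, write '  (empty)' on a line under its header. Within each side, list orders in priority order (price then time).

After op 1 [order #1] limit_buy(price=96, qty=4): fills=none; bids=[#1:4@96] asks=[-]
After op 2 [order #2] limit_sell(price=96, qty=3): fills=#1x#2:3@96; bids=[#1:1@96] asks=[-]
After op 3 [order #3] limit_buy(price=101, qty=5): fills=none; bids=[#3:5@101 #1:1@96] asks=[-]
After op 4 [order #4] market_buy(qty=6): fills=none; bids=[#3:5@101 #1:1@96] asks=[-]
After op 5 cancel(order #3): fills=none; bids=[#1:1@96] asks=[-]

Answer: BIDS (highest first):
  #1: 1@96
ASKS (lowest first):
  (empty)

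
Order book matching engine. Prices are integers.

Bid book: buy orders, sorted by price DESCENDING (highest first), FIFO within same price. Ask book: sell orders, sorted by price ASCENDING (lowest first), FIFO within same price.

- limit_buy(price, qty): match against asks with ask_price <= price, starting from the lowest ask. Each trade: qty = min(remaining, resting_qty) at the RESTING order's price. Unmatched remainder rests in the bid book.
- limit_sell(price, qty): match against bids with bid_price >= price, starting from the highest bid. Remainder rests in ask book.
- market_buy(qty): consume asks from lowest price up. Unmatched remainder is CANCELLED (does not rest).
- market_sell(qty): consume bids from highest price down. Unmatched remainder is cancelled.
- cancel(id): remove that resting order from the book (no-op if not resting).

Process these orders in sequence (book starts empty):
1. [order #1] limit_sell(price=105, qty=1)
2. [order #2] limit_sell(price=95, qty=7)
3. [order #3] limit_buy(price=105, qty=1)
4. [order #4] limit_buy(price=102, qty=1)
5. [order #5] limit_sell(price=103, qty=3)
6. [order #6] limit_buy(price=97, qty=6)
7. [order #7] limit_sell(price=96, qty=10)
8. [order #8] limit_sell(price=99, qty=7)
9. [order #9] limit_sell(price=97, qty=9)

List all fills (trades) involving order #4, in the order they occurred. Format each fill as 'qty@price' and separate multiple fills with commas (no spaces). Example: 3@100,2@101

Answer: 1@95

Derivation:
After op 1 [order #1] limit_sell(price=105, qty=1): fills=none; bids=[-] asks=[#1:1@105]
After op 2 [order #2] limit_sell(price=95, qty=7): fills=none; bids=[-] asks=[#2:7@95 #1:1@105]
After op 3 [order #3] limit_buy(price=105, qty=1): fills=#3x#2:1@95; bids=[-] asks=[#2:6@95 #1:1@105]
After op 4 [order #4] limit_buy(price=102, qty=1): fills=#4x#2:1@95; bids=[-] asks=[#2:5@95 #1:1@105]
After op 5 [order #5] limit_sell(price=103, qty=3): fills=none; bids=[-] asks=[#2:5@95 #5:3@103 #1:1@105]
After op 6 [order #6] limit_buy(price=97, qty=6): fills=#6x#2:5@95; bids=[#6:1@97] asks=[#5:3@103 #1:1@105]
After op 7 [order #7] limit_sell(price=96, qty=10): fills=#6x#7:1@97; bids=[-] asks=[#7:9@96 #5:3@103 #1:1@105]
After op 8 [order #8] limit_sell(price=99, qty=7): fills=none; bids=[-] asks=[#7:9@96 #8:7@99 #5:3@103 #1:1@105]
After op 9 [order #9] limit_sell(price=97, qty=9): fills=none; bids=[-] asks=[#7:9@96 #9:9@97 #8:7@99 #5:3@103 #1:1@105]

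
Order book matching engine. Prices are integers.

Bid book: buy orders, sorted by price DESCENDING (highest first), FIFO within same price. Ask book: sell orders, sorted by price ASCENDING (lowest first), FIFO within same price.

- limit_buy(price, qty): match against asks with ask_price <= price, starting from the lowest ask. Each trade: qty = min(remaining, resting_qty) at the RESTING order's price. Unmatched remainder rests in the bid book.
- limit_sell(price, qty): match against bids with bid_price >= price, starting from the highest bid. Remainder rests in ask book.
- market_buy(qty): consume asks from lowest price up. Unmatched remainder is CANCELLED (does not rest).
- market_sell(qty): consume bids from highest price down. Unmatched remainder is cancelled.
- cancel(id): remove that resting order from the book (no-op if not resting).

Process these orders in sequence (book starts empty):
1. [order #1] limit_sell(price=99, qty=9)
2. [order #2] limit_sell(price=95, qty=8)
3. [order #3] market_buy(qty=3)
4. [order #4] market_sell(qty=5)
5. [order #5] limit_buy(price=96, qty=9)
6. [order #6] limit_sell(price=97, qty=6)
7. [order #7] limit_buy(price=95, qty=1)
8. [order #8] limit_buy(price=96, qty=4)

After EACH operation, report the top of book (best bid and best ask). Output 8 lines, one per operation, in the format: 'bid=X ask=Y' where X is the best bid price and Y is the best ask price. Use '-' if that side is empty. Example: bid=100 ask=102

Answer: bid=- ask=99
bid=- ask=95
bid=- ask=95
bid=- ask=95
bid=96 ask=99
bid=96 ask=97
bid=96 ask=97
bid=96 ask=97

Derivation:
After op 1 [order #1] limit_sell(price=99, qty=9): fills=none; bids=[-] asks=[#1:9@99]
After op 2 [order #2] limit_sell(price=95, qty=8): fills=none; bids=[-] asks=[#2:8@95 #1:9@99]
After op 3 [order #3] market_buy(qty=3): fills=#3x#2:3@95; bids=[-] asks=[#2:5@95 #1:9@99]
After op 4 [order #4] market_sell(qty=5): fills=none; bids=[-] asks=[#2:5@95 #1:9@99]
After op 5 [order #5] limit_buy(price=96, qty=9): fills=#5x#2:5@95; bids=[#5:4@96] asks=[#1:9@99]
After op 6 [order #6] limit_sell(price=97, qty=6): fills=none; bids=[#5:4@96] asks=[#6:6@97 #1:9@99]
After op 7 [order #7] limit_buy(price=95, qty=1): fills=none; bids=[#5:4@96 #7:1@95] asks=[#6:6@97 #1:9@99]
After op 8 [order #8] limit_buy(price=96, qty=4): fills=none; bids=[#5:4@96 #8:4@96 #7:1@95] asks=[#6:6@97 #1:9@99]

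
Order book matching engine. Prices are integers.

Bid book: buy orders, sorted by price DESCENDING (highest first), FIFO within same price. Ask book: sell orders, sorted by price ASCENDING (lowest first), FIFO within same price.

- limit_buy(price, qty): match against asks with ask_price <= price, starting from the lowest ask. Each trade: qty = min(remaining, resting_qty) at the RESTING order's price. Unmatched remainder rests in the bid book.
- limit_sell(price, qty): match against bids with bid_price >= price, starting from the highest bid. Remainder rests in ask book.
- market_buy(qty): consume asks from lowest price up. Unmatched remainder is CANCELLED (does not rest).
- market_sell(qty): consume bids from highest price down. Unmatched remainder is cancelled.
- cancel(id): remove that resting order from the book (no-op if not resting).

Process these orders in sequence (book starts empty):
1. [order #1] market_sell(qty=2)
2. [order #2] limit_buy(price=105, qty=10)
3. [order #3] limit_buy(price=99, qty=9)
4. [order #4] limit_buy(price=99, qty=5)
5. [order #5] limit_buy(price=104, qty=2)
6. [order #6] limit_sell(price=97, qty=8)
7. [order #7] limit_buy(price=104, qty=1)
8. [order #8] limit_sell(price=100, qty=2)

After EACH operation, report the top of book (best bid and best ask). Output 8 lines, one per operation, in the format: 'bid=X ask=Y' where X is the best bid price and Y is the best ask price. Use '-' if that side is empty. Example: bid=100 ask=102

Answer: bid=- ask=-
bid=105 ask=-
bid=105 ask=-
bid=105 ask=-
bid=105 ask=-
bid=105 ask=-
bid=105 ask=-
bid=104 ask=-

Derivation:
After op 1 [order #1] market_sell(qty=2): fills=none; bids=[-] asks=[-]
After op 2 [order #2] limit_buy(price=105, qty=10): fills=none; bids=[#2:10@105] asks=[-]
After op 3 [order #3] limit_buy(price=99, qty=9): fills=none; bids=[#2:10@105 #3:9@99] asks=[-]
After op 4 [order #4] limit_buy(price=99, qty=5): fills=none; bids=[#2:10@105 #3:9@99 #4:5@99] asks=[-]
After op 5 [order #5] limit_buy(price=104, qty=2): fills=none; bids=[#2:10@105 #5:2@104 #3:9@99 #4:5@99] asks=[-]
After op 6 [order #6] limit_sell(price=97, qty=8): fills=#2x#6:8@105; bids=[#2:2@105 #5:2@104 #3:9@99 #4:5@99] asks=[-]
After op 7 [order #7] limit_buy(price=104, qty=1): fills=none; bids=[#2:2@105 #5:2@104 #7:1@104 #3:9@99 #4:5@99] asks=[-]
After op 8 [order #8] limit_sell(price=100, qty=2): fills=#2x#8:2@105; bids=[#5:2@104 #7:1@104 #3:9@99 #4:5@99] asks=[-]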